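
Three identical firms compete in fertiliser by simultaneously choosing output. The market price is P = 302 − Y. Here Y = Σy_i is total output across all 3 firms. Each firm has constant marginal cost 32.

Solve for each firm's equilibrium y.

67.5

A representative firm's profit is π_i = y_i(302 − Y) − 32y_i, with Y = y_i + Σ_{j≠i} y_j.
First-order condition: 270 − 2y_i − Σ_{j≠i} y_j = 0.
With identical firms, set every y_j = y: then 270 − 2y − 2y = 0, i.e. y = 270/4 = 67.5.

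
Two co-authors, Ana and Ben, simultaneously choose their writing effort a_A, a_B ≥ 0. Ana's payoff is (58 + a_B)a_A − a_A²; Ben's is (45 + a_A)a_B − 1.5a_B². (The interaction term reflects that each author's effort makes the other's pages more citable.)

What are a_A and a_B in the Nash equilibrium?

Expanding Ana's payoff: 58a_A + a_Ba_A − a_A².
∂π/∂a_A = 58 + a_B − 2a_A = 0, so a_A = 29 + 0.5a_B.
Likewise for Ben: a_B = 15 + (1/3)a_A.
Solving the two reaction functions simultaneously: (1 − (0.5)(1/3))a_A = 29 + 0.5·15, so (5/6)a_A = 36.5 and a_A = 43.8.
Then a_B = 15 + (1/3)·43.8 = 29.6.

43.8, 29.6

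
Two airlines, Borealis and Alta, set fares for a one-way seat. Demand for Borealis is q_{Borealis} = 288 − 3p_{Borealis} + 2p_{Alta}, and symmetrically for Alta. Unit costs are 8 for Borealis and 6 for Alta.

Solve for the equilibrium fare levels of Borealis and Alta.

77.625, 76.875

Borealis's profit: π = (p_{Borealis} − 8)(288 − 3p_{Borealis} + 2p_{Alta}).
∂π/∂p_{Borealis} = 312 − 6p_{Borealis} + 2p_{Alta} = 0 ⇒ p_{Borealis} = 52 + (1/3)p_{Alta}.
Similarly p_{Alta} = 51 + (1/3)p_{Borealis}.
Substituting the second reaction function into the first: p_{Borealis} = 52 + (1/3)(51 + (1/3)p_{Borealis}), which gives (8/9)p_{Borealis} = 69 ⇒ p_{Borealis} = 77.625.
Then p_{Alta} = 51 + (1/3)·77.625 = 76.875.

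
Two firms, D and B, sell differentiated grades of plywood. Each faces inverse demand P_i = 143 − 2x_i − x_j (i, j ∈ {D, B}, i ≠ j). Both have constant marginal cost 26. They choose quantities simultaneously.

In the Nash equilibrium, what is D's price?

Firm D's profit: π = x_D(143 − 2x_D − x_B) − 26x_D.
∂π/∂x_D = 117 − 4x_D − x_B = 0 ⇒ x_D = 29.25 − 0.25x_B.
By symmetry x_B = x_D; substituting into the reaction function, 1.25x_D = 29.25 and x_D = 23.4.
P_D = 143 − 2·23.4 − 23.4 = 72.8.

72.8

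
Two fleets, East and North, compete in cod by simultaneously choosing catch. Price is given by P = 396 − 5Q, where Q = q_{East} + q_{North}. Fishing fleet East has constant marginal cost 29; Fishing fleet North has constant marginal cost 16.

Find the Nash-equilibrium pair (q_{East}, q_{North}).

23.6, 26.2

Fishing fleet East's profit: π = q_{East}(396 − 5(q_{East} + q_{North})) − 29q_{East}.
∂π/∂q_{East} = 367 − 10q_{East} − 5q_{North} = 0, so q_{East} = 36.7 − 0.5q_{North}.
By the same steps for North: q_{North} = 38 − 0.5q_{East}.
Substituting the second reaction function into the first: q_{East} = 36.7 − 0.5(38 − 0.5q_{East}), which gives 0.75q_{East} = 17.7 ⇒ q_{East} = 23.6.
Then q_{North} = 38 − 0.5·23.6 = 26.2.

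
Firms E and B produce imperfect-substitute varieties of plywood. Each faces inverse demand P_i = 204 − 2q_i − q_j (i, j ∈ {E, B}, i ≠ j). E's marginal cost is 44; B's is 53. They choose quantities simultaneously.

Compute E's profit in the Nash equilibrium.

2125.52

Firm E's profit: π = q_E(204 − 2q_E − q_B) − 44q_E.
∂π/∂q_E = 160 − 4q_E − q_B = 0 ⇒ q_E = 40 − 0.25q_B.
Similarly q_B = 37.75 − 0.25q_E.
Solving the two reaction functions simultaneously: (1 − (−0.25)(−0.25))q_E = 40 − 0.25·37.75, so 0.9375q_E = 30.5625 and q_E = 32.6.
Then q_B = 37.75 − 0.25·32.6 = 29.6.
P_E = 204 − 2·32.6 − 29.6 = 109.2.
Profit = (109.2 − 44)·32.6 = 2125.52.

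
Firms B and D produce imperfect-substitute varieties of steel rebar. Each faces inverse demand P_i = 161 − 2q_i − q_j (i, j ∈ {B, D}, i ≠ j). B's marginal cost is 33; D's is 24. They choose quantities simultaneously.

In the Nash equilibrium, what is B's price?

83

Firm B's profit: π = q_B(161 − 2q_B − q_D) − 33q_B.
∂π/∂q_B = 128 − 4q_B − q_D = 0 ⇒ q_B = 32 − 0.25q_D.
Similarly q_D = 34.25 − 0.25q_B.
Substituting the second reaction function into the first: q_B = 32 − 0.25(34.25 − 0.25q_B), which gives 0.9375q_B = 23.4375 ⇒ q_B = 25.
Then q_D = 34.25 − 0.25·25 = 28.
P_B = 161 − 2·25 − 28 = 83.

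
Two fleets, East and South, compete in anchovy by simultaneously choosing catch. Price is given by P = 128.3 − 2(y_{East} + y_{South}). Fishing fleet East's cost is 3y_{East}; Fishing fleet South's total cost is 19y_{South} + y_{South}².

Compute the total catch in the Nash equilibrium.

Fishing fleet East's profit: π = y_{East}(128.3 − 2(y_{East} + y_{South})) − 3y_{East}.
∂π/∂y_{East} = 125.3 − 4y_{East} − 2y_{South} = 0, so y_{East} = 31.325 − 0.5y_{South}.
For South: ∂π/∂y_{South} = 109.3 − 6y_{South} − 2y_{East} = 0 ⇒ y_{South} = 1093/60 − (1/3)y_{East}.
Substituting the second reaction function into the first: y_{East} = 31.325 − 0.5(1093/60 − (1/3)y_{East}), which gives (5/6)y_{East} = 1333/60 ⇒ y_{East} = 26.66.
Then y_{South} = 1093/60 − (1/3)·26.66 = 9.33.
Total catch: 26.66 + 9.33 = 35.99.

35.99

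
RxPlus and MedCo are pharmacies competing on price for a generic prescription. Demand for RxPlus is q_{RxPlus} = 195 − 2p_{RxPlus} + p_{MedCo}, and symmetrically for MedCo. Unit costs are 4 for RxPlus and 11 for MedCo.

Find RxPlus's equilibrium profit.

8346.32

RxPlus's profit: π = (p_{RxPlus} − 4)(195 − 2p_{RxPlus} + p_{MedCo}).
∂π/∂p_{RxPlus} = 203 − 4p_{RxPlus} + p_{MedCo} = 0 ⇒ p_{RxPlus} = 50.75 + 0.25p_{MedCo}.
Similarly p_{MedCo} = 54.25 + 0.25p_{RxPlus}.
Solving the two reaction functions simultaneously: (1 − (0.25)(0.25))p_{RxPlus} = 50.75 + 0.25·54.25, so 0.9375p_{RxPlus} = 64.3125 and p_{RxPlus} = 68.6.
Then p_{MedCo} = 54.25 + 0.25·68.6 = 71.4.
q_{RxPlus} = 195 − 2·68.6 + 71.4 = 129.2.
Profit = (68.6 − 4)·129.2 = 8346.32.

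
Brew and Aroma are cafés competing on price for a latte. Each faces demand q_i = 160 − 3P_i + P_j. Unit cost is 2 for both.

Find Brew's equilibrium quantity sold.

93.6

Brew's profit: π = (P_{Brew} − 2)(160 − 3P_{Brew} + P_{Aroma}).
∂π/∂P_{Brew} = 166 − 6P_{Brew} + P_{Aroma} = 0 ⇒ P_{Brew} = 83/3 + (1/6)P_{Aroma}.
By symmetry P_{Aroma} = P_{Brew}; substituting into the reaction function, (5/6)P_{Brew} = 83/3 and P_{Brew} = 33.2.
q_{Brew} = 160 − 3·33.2 + 33.2 = 93.6.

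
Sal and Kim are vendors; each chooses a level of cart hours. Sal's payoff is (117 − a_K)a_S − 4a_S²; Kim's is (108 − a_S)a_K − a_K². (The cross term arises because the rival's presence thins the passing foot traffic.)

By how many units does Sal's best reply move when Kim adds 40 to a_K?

Expanding Sal's payoff: 117a_S − a_Ka_S − 4a_S².
∂π/∂a_S = 117 − a_K − 8a_S = 0, so a_S = 14.625 − 0.125a_K.
The reaction-function slope is −0.125, so a 40-unit rise in a_K moves a_S by −0.125 × 40 = −5. Sal's best response falls — the actions are strategic substitutes.

-5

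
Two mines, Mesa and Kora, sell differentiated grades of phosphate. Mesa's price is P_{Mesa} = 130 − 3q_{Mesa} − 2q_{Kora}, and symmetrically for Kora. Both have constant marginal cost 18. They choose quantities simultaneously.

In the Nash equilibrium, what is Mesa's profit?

588

Mine Mesa's profit: π = q_{Mesa}(130 − 3q_{Mesa} − 2q_{Kora}) − 18q_{Mesa}.
∂π/∂q_{Mesa} = 112 − 6q_{Mesa} − 2q_{Kora} = 0 ⇒ q_{Mesa} = 56/3 − (1/3)q_{Kora}.
By symmetry q_{Kora} = q_{Mesa}; substituting into the reaction function, (4/3)q_{Mesa} = 56/3 and q_{Mesa} = 14.
P_{Mesa} = 130 − 3·14 − 2·14 = 60.
Profit = (60 − 18)·14 = 588.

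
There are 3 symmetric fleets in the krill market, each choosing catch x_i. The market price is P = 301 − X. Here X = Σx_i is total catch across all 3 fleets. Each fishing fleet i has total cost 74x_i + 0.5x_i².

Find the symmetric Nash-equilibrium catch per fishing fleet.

45.4

A representative fishing fleet's profit is π_i = x_i(301 − X) − 74x_i − 0.5x_i², with X = x_i + Σ_{j≠i} x_j.
First-order condition: 227 − 3x_i − Σ_{j≠i} x_j = 0.
In a symmetric equilibrium every fishing fleet chooses the same x, so Σ_{j≠i} x_j = 2x. The condition becomes 227 − 5x = 0, giving x = 227/5 = 45.4.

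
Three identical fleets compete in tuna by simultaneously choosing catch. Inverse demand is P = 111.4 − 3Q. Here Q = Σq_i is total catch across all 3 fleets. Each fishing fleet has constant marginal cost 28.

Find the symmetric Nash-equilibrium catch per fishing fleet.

A representative fishing fleet's profit is π_i = q_i(111.4 − 3Q) − 28q_i, with Q = q_i + Σ_{j≠i} q_j.
First-order condition: 83.4 − 6q_i − 3Σ_{j≠i} q_j = 0.
In a symmetric equilibrium every fishing fleet chooses the same q, so Σ_{j≠i} q_j = 2q. The condition becomes 83.4 − 12q = 0, giving q = 83.4/12 = 6.95.

6.95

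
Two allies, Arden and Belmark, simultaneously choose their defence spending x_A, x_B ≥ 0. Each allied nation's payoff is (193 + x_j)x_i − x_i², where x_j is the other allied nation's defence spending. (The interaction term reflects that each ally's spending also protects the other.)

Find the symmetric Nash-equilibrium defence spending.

Arden's payoff is (193 + x_B)x_A − x_A².
∂π/∂x_A = 193 + x_B − 2x_A = 0, so x_A = 96.5 + 0.5x_B.
By symmetry x_B = x_A; substituting into the reaction function, 0.5x_A = 96.5 and x_A = 193.

193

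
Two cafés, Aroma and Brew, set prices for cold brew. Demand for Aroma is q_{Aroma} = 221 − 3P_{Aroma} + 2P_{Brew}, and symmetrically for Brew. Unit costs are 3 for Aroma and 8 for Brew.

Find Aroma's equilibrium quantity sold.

166.3125

Aroma's profit: π = (P_{Aroma} − 3)(221 − 3P_{Aroma} + 2P_{Brew}).
∂π/∂P_{Aroma} = 230 − 6P_{Aroma} + 2P_{Brew} = 0 ⇒ P_{Aroma} = 115/3 + (1/3)P_{Brew}.
Similarly P_{Brew} = 245/6 + (1/3)P_{Aroma}.
Plugging P_{Brew} into Aroma's best response: P_{Aroma} = 115/3 + (1/3)(245/6 + (1/3)P_{Aroma}) ⇒ (8/9)P_{Aroma} = 935/18, so P_{Aroma} = 58.4375.
Then P_{Brew} = 245/6 + (1/3)·58.4375 = 60.3125.
q_{Aroma} = 221 − 3·58.4375 + 2·60.3125 = 166.3125.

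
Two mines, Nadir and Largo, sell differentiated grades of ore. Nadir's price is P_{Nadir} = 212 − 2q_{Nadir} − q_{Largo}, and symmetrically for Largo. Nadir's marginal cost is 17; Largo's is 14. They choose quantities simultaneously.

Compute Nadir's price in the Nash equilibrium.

Mine Nadir's profit: π = q_{Nadir}(212 − 2q_{Nadir} − q_{Largo}) − 17q_{Nadir}.
∂π/∂q_{Nadir} = 195 − 4q_{Nadir} − q_{Largo} = 0 ⇒ q_{Nadir} = 48.75 − 0.25q_{Largo}.
Similarly q_{Largo} = 49.5 − 0.25q_{Nadir}.
Solving the two reaction functions simultaneously: (1 − (−0.25)(−0.25))q_{Nadir} = 48.75 − 0.25·49.5, so 0.9375q_{Nadir} = 36.375 and q_{Nadir} = 38.8.
Then q_{Largo} = 49.5 − 0.25·38.8 = 39.8.
P_{Nadir} = 212 − 2·38.8 − 39.8 = 94.6.

94.6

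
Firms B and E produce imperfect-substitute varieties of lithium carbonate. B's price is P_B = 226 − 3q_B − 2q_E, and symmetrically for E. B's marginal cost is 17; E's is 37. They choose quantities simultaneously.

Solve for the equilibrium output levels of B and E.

Firm B's profit: π = q_B(226 − 3q_B − 2q_E) − 17q_B.
∂π/∂q_B = 209 − 6q_B − 2q_E = 0 ⇒ q_B = 209/6 − (1/3)q_E.
Similarly q_E = 31.5 − (1/3)q_B.
Plugging q_E into B's best response: q_B = 209/6 − (1/3)(31.5 − (1/3)q_B) ⇒ (8/9)q_B = 73/3, so q_B = 27.375.
Then q_E = 31.5 − (1/3)·27.375 = 22.375.

27.375, 22.375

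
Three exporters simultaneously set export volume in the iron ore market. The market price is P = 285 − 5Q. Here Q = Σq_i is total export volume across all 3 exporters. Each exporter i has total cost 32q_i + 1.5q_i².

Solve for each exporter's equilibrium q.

A representative exporter's profit is π_i = q_i(285 − 5Q) − 32q_i − 1.5q_i², with Q = q_i + Σ_{j≠i} q_j.
First-order condition: 253 − 13q_i − 5Σ_{j≠i} q_j = 0.
With identical exporters, set every q_j = q: then 253 − 13q − 10q = 0, i.e. q = 253/23 = 11.

11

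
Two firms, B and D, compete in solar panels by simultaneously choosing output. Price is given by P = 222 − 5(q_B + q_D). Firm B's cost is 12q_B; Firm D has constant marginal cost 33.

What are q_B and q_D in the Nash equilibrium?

15.4, 11.2

Firm B's profit: π = q_B(222 − 5(q_B + q_D)) − 12q_B.
∂π/∂q_B = 210 − 10q_B − 5q_D = 0, so q_B = 21 − 0.5q_D.
By the same steps for D: q_D = 18.9 − 0.5q_B.
Substituting the second reaction function into the first: q_B = 21 − 0.5(18.9 − 0.5q_B), which gives 0.75q_B = 11.55 ⇒ q_B = 15.4.
Then q_D = 18.9 − 0.5·15.4 = 11.2.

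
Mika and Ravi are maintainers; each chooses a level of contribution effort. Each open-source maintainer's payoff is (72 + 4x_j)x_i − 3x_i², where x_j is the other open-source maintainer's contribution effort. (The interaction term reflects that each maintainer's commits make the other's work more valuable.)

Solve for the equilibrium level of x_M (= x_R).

36

Mika's payoff is (72 + 4x_R)x_M − 3x_M².
∂π/∂x_M = 72 + 4x_R − 6x_M = 0, so x_M = 12 + (2/3)x_R.
The game is symmetric, so in equilibrium x_R = x_M: the reaction function gives (1/3)x_M = 12, hence x_M = 36.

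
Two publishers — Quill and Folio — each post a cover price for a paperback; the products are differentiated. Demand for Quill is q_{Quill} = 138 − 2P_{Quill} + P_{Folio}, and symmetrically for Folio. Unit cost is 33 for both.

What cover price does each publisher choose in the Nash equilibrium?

68

Quill's profit: π = (P_{Quill} − 33)(138 − 2P_{Quill} + P_{Folio}).
∂π/∂P_{Quill} = 204 − 4P_{Quill} + P_{Folio} = 0 ⇒ P_{Quill} = 51 + 0.25P_{Folio}.
The game is symmetric, so in equilibrium P_{Folio} = P_{Quill}: the reaction function gives 0.75P_{Quill} = 51, hence P_{Quill} = 68.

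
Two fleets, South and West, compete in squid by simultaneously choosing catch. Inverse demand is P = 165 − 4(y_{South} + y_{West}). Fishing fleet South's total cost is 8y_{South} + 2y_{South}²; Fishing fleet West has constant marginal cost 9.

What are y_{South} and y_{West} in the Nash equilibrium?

Fishing fleet South's profit: π = y_{South}(165 − 4(y_{South} + y_{West})) − 8y_{South} − 2y_{South}².
∂π/∂y_{South} = 157 − 12y_{South} − 4y_{West} = 0, so y_{South} = 157/12 − (1/3)y_{West}.
For West: ∂π/∂y_{West} = 156 − 8y_{West} − 4y_{South} = 0 ⇒ y_{West} = 19.5 − 0.5y_{South}.
Solving the two reaction functions simultaneously: (1 − (−1/3)(−0.5))y_{South} = 157/12 − (1/3)·19.5, so (5/6)y_{South} = 79/12 and y_{South} = 7.9.
Then y_{West} = 19.5 − 0.5·7.9 = 15.55.

7.9, 15.55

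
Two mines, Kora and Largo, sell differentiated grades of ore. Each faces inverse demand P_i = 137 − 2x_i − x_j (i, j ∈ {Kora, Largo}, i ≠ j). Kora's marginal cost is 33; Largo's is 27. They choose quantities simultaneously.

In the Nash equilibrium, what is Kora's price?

Mine Kora's profit: π = x_{Kora}(137 − 2x_{Kora} − x_{Largo}) − 33x_{Kora}.
∂π/∂x_{Kora} = 104 − 4x_{Kora} − x_{Largo} = 0 ⇒ x_{Kora} = 26 − 0.25x_{Largo}.
Similarly x_{Largo} = 27.5 − 0.25x_{Kora}.
Solving the two reaction functions simultaneously: (1 − (−0.25)(−0.25))x_{Kora} = 26 − 0.25·27.5, so 0.9375x_{Kora} = 19.125 and x_{Kora} = 20.4.
Then x_{Largo} = 27.5 − 0.25·20.4 = 22.4.
P_{Kora} = 137 − 2·20.4 − 22.4 = 73.8.

73.8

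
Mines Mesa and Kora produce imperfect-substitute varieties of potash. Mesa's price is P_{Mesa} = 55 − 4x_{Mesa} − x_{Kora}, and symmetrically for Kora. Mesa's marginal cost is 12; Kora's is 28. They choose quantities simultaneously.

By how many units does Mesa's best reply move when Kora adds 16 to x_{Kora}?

-2

Mine Mesa's profit: π = x_{Mesa}(55 − 4x_{Mesa} − x_{Kora}) − 12x_{Mesa}.
∂π/∂x_{Mesa} = 43 − 8x_{Mesa} − x_{Kora} = 0 ⇒ x_{Mesa} = 5.375 − 0.125x_{Kora}.
The reaction-function slope is −0.125, so a 16-unit rise in x_{Kora} moves x_{Mesa} by −0.125 × 16 = −2. Mesa's best response falls — the actions are strategic substitutes.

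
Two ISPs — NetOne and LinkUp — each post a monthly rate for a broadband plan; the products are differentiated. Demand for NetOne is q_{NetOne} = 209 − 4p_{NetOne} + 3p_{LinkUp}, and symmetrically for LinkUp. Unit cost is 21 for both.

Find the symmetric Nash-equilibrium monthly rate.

NetOne's profit: π = (p_{NetOne} − 21)(209 − 4p_{NetOne} + 3p_{LinkUp}).
∂π/∂p_{NetOne} = 293 − 8p_{NetOne} + 3p_{LinkUp} = 0 ⇒ p_{NetOne} = 36.625 + 0.375p_{LinkUp}.
By symmetry p_{LinkUp} = p_{NetOne}; substituting into the reaction function, 0.625p_{NetOne} = 36.625 and p_{NetOne} = 58.6.

58.6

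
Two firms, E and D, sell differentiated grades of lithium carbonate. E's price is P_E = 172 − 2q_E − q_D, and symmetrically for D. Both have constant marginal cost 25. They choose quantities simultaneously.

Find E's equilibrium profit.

1728.72

Firm E's profit: π = q_E(172 − 2q_E − q_D) − 25q_E.
∂π/∂q_E = 147 − 4q_E − q_D = 0 ⇒ q_E = 36.75 − 0.25q_D.
By symmetry q_D = q_E; substituting into the reaction function, 1.25q_E = 36.75 and q_E = 29.4.
P_E = 172 − 2·29.4 − 29.4 = 83.8.
Profit = (83.8 − 25)·29.4 = 1728.72.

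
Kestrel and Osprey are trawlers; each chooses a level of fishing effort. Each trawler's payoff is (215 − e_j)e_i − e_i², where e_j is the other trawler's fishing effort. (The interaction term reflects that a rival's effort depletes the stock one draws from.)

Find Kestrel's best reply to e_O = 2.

106.5

Kestrel's payoff is (215 − e_O)e_K − e_K².
∂π/∂e_K = 215 − e_O − 2e_K = 0, so e_K = 107.5 − 0.5e_O.
At e_O = 2: e_K = 107.5 − 0.5·2 = 106.5.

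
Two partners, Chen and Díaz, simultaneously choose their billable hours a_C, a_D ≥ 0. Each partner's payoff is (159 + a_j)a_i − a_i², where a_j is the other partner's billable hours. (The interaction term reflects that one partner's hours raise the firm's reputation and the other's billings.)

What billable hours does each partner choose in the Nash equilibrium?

Chen's payoff is (159 + a_D)a_C − a_C².
∂π/∂a_C = 159 + a_D − 2a_C = 0, so a_C = 79.5 + 0.5a_D.
By symmetry a_D = a_C; substituting into the reaction function, 0.5a_C = 79.5 and a_C = 159.

159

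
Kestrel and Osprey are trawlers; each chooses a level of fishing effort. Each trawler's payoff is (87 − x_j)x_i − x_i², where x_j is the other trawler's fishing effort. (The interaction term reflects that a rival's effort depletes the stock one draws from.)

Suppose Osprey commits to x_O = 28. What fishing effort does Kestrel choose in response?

Kestrel's payoff is (87 − x_O)x_K − x_K².
∂π/∂x_K = 87 − x_O − 2x_K = 0, so x_K = 43.5 − 0.5x_O.
At x_O = 28: x_K = 43.5 − 0.5·28 = 29.5.

29.5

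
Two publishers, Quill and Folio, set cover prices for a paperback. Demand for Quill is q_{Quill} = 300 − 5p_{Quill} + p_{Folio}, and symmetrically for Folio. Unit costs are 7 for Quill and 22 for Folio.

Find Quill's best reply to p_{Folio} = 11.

34.6

Quill's profit: π = (p_{Quill} − 7)(300 − 5p_{Quill} + p_{Folio}).
∂π/∂p_{Quill} = 335 − 10p_{Quill} + p_{Folio} = 0 ⇒ p_{Quill} = 33.5 + 0.1p_{Folio}.
At p_{Folio} = 11: p_{Quill} = 33.5 + 0.1·11 = 34.6.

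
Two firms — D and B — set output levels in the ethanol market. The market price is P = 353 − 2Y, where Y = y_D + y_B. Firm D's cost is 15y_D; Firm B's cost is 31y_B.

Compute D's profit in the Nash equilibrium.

6962

Firm D's profit: π = y_D(353 − 2(y_D + y_B)) − 15y_D.
∂π/∂y_D = 338 − 4y_D − 2y_B = 0, so y_D = 84.5 − 0.5y_B.
By the same steps for B: y_B = 80.5 − 0.5y_D.
Substituting the second reaction function into the first: y_D = 84.5 − 0.5(80.5 − 0.5y_D), which gives 0.75y_D = 44.25 ⇒ y_D = 59.
Then y_B = 80.5 − 0.5·59 = 51.
Price P = 353 − 2·110 = 133.
D's profit: (133 − 15)·59 = 6962.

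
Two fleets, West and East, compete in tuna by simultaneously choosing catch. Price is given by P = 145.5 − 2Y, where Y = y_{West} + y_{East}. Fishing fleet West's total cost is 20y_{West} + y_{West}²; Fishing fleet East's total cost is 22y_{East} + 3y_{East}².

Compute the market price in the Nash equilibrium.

Fishing fleet West's profit: π = y_{West}(145.5 − 2(y_{West} + y_{East})) − 20y_{West} − y_{West}².
∂π/∂y_{West} = 125.5 − 6y_{West} − 2y_{East} = 0, so y_{West} = 251/12 − (1/3)y_{East}.
For East: ∂π/∂y_{East} = 123.5 − 10y_{East} − 2y_{West} = 0 ⇒ y_{East} = 12.35 − 0.2y_{West}.
Substituting the second reaction function into the first: y_{West} = 251/12 − (1/3)(12.35 − 0.2y_{West}), which gives (14/15)y_{West} = 16.8 ⇒ y_{West} = 18.
Then y_{East} = 12.35 − 0.2·18 = 8.75.
Equilibrium price: P = 145.5 − 2·26.75 = 92.

92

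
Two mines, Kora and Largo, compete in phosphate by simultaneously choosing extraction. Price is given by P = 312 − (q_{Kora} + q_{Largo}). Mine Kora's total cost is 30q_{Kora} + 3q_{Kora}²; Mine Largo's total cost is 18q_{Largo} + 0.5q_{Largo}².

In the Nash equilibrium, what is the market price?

Mine Kora's profit: π = q_{Kora}(312 − (q_{Kora} + q_{Largo})) − 30q_{Kora} − 3q_{Kora}².
∂π/∂q_{Kora} = 282 − 8q_{Kora} − q_{Largo} = 0, so q_{Kora} = 35.25 − 0.125q_{Largo}.
For Largo: ∂π/∂q_{Largo} = 294 − 3q_{Largo} − q_{Kora} = 0 ⇒ q_{Largo} = 98 − (1/3)q_{Kora}.
Plugging q_{Largo} into Kora's best response: q_{Kora} = 35.25 − 0.125(98 − (1/3)q_{Kora}) ⇒ (23/24)q_{Kora} = 23, so q_{Kora} = 24.
Then q_{Largo} = 98 − (1/3)·24 = 90.
Equilibrium price: P = 312 − 114 = 198.

198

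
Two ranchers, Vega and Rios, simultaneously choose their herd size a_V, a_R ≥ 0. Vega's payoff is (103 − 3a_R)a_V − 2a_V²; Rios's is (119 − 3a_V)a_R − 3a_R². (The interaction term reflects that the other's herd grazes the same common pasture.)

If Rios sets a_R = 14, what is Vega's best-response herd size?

Expanding Vega's payoff: 103a_V − 3a_Ra_V − 2a_V².
∂π/∂a_V = 103 − 3a_R − 4a_V = 0, so a_V = 25.75 − 0.75a_R.
At a_R = 14: a_V = 25.75 − 0.75·14 = 15.25.

15.25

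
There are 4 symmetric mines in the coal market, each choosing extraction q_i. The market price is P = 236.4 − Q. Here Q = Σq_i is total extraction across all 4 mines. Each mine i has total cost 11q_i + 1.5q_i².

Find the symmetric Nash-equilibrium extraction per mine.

A representative mine's profit is π_i = q_i(236.4 − Q) − 11q_i − 1.5q_i², with Q = q_i + Σ_{j≠i} q_j.
First-order condition: 225.4 − 5q_i − Σ_{j≠i} q_j = 0.
Imposing symmetry (q_j = q for all j) turns Σ_{j≠i} q_j into 3q, so 225.4 = 8q and q = 28.175.

28.175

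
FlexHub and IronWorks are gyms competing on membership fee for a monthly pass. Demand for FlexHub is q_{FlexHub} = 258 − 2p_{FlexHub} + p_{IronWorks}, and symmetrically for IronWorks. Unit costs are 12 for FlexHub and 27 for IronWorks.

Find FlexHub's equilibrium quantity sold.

168

FlexHub's profit: π = (p_{FlexHub} − 12)(258 − 2p_{FlexHub} + p_{IronWorks}).
∂π/∂p_{FlexHub} = 282 − 4p_{FlexHub} + p_{IronWorks} = 0 ⇒ p_{FlexHub} = 70.5 + 0.25p_{IronWorks}.
Similarly p_{IronWorks} = 78 + 0.25p_{FlexHub}.
Solving the two reaction functions simultaneously: (1 − (0.25)(0.25))p_{FlexHub} = 70.5 + 0.25·78, so 0.9375p_{FlexHub} = 90 and p_{FlexHub} = 96.
Then p_{IronWorks} = 78 + 0.25·96 = 102.
q_{FlexHub} = 258 − 2·96 + 102 = 168.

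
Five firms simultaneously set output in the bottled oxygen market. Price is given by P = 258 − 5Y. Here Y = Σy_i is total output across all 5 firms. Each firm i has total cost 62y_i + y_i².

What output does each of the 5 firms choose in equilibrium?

A representative firm's profit is π_i = y_i(258 − 5Y) − 62y_i − y_i², with Y = y_i + Σ_{j≠i} y_j.
First-order condition: 196 − 12y_i − 5Σ_{j≠i} y_j = 0.
Imposing symmetry (y_j = y for all j) turns Σ_{j≠i} y_j into 4y, so 196 = 32y and y = 6.125.

6.125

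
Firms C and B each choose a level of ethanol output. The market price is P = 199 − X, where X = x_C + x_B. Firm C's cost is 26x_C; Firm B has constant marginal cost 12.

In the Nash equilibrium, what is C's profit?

2809

Firm C's profit: π = x_C(199 − (x_C + x_B)) − 26x_C.
∂π/∂x_C = 173 − 2x_C − x_B = 0, so x_C = 86.5 − 0.5x_B.
By the same steps for B: x_B = 93.5 − 0.5x_C.
Plugging x_B into C's best response: x_C = 86.5 − 0.5(93.5 − 0.5x_C) ⇒ 0.75x_C = 39.75, so x_C = 53.
Then x_B = 93.5 − 0.5·53 = 67.
Price P = 199 − 120 = 79.
C's profit: (79 − 26)·53 = 2809.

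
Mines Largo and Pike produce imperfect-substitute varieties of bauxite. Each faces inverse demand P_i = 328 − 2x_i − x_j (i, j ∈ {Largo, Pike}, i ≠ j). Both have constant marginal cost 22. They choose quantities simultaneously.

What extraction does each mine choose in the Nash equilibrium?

Mine Largo's profit: π = x_{Largo}(328 − 2x_{Largo} − x_{Pike}) − 22x_{Largo}.
∂π/∂x_{Largo} = 306 − 4x_{Largo} − x_{Pike} = 0 ⇒ x_{Largo} = 76.5 − 0.25x_{Pike}.
Setting x_{Largo} = x_{Pike} in the reaction function: x_{Largo} = 76.5 − 0.25x_{Largo}, so x_{Largo} = 76.5 / 1.25 = 61.2.

61.2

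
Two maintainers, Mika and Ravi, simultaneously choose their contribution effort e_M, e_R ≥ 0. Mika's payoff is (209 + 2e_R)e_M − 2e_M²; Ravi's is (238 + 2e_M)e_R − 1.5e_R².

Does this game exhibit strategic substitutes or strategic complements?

strategic complements

Expanding Mika's payoff: 209e_M + 2e_Re_M − 2e_M².
∂π/∂e_M = 209 + 2e_R − 4e_M = 0, so e_M = 52.25 + 0.5e_R.
The best-response slope de_M/de_R = 0.5 > 0: the reaction function is upward-sloping, so the choices are strategic complements.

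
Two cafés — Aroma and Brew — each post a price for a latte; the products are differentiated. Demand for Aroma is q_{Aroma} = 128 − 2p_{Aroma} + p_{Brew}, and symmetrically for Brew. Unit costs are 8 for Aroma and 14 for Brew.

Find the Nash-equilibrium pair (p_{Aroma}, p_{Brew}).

Aroma's profit: π = (p_{Aroma} − 8)(128 − 2p_{Aroma} + p_{Brew}).
∂π/∂p_{Aroma} = 144 − 4p_{Aroma} + p_{Brew} = 0 ⇒ p_{Aroma} = 36 + 0.25p_{Brew}.
Similarly p_{Brew} = 39 + 0.25p_{Aroma}.
Substituting the second reaction function into the first: p_{Aroma} = 36 + 0.25(39 + 0.25p_{Aroma}), which gives 0.9375p_{Aroma} = 45.75 ⇒ p_{Aroma} = 48.8.
Then p_{Brew} = 39 + 0.25·48.8 = 51.2.

48.8, 51.2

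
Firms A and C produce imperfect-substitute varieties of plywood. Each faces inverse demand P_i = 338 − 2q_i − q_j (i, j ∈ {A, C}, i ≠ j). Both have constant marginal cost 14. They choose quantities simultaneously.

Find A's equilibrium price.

Firm A's profit: π = q_A(338 − 2q_A − q_C) − 14q_A.
∂π/∂q_A = 324 − 4q_A − q_C = 0 ⇒ q_A = 81 − 0.25q_C.
The game is symmetric, so in equilibrium q_C = q_A: the reaction function gives 1.25q_A = 81, hence q_A = 64.8.
P_A = 338 − 2·64.8 − 64.8 = 143.6.

143.6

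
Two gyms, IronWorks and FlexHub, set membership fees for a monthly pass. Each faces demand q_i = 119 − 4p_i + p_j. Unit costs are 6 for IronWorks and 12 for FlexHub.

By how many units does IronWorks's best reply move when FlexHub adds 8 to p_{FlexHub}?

1

IronWorks's profit: π = (p_{IronWorks} − 6)(119 − 4p_{IronWorks} + p_{FlexHub}).
∂π/∂p_{IronWorks} = 143 − 8p_{IronWorks} + p_{FlexHub} = 0 ⇒ p_{IronWorks} = 17.875 + 0.125p_{FlexHub}.
The reaction-function slope is 0.125, so an 8-unit rise in p_{FlexHub} moves p_{IronWorks} by 0.125 × 8 = 1. IronWorks's best response rises — the actions are strategic complements.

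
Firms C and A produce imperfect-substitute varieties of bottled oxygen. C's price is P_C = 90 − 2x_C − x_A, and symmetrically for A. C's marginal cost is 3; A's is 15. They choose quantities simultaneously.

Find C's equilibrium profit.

662.48

Firm C's profit: π = x_C(90 − 2x_C − x_A) − 3x_C.
∂π/∂x_C = 87 − 4x_C − x_A = 0 ⇒ x_C = 21.75 − 0.25x_A.
Similarly x_A = 18.75 − 0.25x_C.
Solving the two reaction functions simultaneously: (1 − (−0.25)(−0.25))x_C = 21.75 − 0.25·18.75, so 0.9375x_C = 17.0625 and x_C = 18.2.
Then x_A = 18.75 − 0.25·18.2 = 14.2.
P_C = 90 − 2·18.2 − 14.2 = 39.4.
Profit = (39.4 − 3)·18.2 = 662.48.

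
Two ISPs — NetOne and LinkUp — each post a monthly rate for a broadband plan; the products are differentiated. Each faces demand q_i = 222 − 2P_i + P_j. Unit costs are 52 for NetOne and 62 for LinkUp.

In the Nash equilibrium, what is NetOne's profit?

6728

NetOne's profit: π = (P_{NetOne} − 52)(222 − 2P_{NetOne} + P_{LinkUp}).
∂π/∂P_{NetOne} = 326 − 4P_{NetOne} + P_{LinkUp} = 0 ⇒ P_{NetOne} = 81.5 + 0.25P_{LinkUp}.
Similarly P_{LinkUp} = 86.5 + 0.25P_{NetOne}.
Solving the two reaction functions simultaneously: (1 − (0.25)(0.25))P_{NetOne} = 81.5 + 0.25·86.5, so 0.9375P_{NetOne} = 103.125 and P_{NetOne} = 110.
Then P_{LinkUp} = 86.5 + 0.25·110 = 114.
q_{NetOne} = 222 − 2·110 + 114 = 116.
Profit = (110 − 52)·116 = 6728.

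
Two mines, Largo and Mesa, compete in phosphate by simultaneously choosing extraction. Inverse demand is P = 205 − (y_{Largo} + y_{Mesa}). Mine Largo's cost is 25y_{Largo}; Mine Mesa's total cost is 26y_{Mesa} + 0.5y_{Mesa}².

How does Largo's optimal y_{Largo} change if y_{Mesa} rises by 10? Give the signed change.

Mine Largo's profit: π = y_{Largo}(205 − (y_{Largo} + y_{Mesa})) − 25y_{Largo}.
∂π/∂y_{Largo} = 180 − 2y_{Largo} − y_{Mesa} = 0, so y_{Largo} = 90 − 0.5y_{Mesa}.
The reaction-function slope is −0.5, so a 10-unit rise in y_{Mesa} moves y_{Largo} by −0.5 × 10 = −5. Largo's best response falls — the actions are strategic substitutes.

-5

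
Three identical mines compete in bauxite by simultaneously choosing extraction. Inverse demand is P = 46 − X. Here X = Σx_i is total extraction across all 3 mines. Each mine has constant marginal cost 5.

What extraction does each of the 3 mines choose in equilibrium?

A representative mine's profit is π_i = x_i(46 − X) − 5x_i, with X = x_i + Σ_{j≠i} x_j.
First-order condition: 41 − 2x_i − Σ_{j≠i} x_j = 0.
Imposing symmetry (x_j = x for all j) turns Σ_{j≠i} x_j into 2x, so 41 = 4x and x = 10.25.

10.25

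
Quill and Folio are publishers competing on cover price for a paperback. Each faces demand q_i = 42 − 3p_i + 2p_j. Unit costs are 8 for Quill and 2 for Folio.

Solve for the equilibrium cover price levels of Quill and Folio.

15.375, 13.125

Quill's profit: π = (p_{Quill} − 8)(42 − 3p_{Quill} + 2p_{Folio}).
∂π/∂p_{Quill} = 66 − 6p_{Quill} + 2p_{Folio} = 0 ⇒ p_{Quill} = 11 + (1/3)p_{Folio}.
Similarly p_{Folio} = 8 + (1/3)p_{Quill}.
Plugging p_{Folio} into Quill's best response: p_{Quill} = 11 + (1/3)(8 + (1/3)p_{Quill}) ⇒ (8/9)p_{Quill} = 41/3, so p_{Quill} = 15.375.
Then p_{Folio} = 8 + (1/3)·15.375 = 13.125.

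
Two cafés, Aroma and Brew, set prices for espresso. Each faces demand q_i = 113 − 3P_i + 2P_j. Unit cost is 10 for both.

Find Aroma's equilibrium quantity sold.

77.25

Aroma's profit: π = (P_{Aroma} − 10)(113 − 3P_{Aroma} + 2P_{Brew}).
∂π/∂P_{Aroma} = 143 − 6P_{Aroma} + 2P_{Brew} = 0 ⇒ P_{Aroma} = 143/6 + (1/3)P_{Brew}.
The game is symmetric, so in equilibrium P_{Brew} = P_{Aroma}: the reaction function gives (2/3)P_{Aroma} = 143/6, hence P_{Aroma} = 35.75.
q_{Aroma} = 113 − 3·35.75 + 2·35.75 = 77.25.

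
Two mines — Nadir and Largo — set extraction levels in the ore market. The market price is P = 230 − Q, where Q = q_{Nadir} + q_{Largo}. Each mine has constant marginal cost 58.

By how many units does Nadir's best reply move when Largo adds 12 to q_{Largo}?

-6

Mine Nadir's profit: π = q_{Nadir}(230 − (q_{Nadir} + q_{Largo})) − 58q_{Nadir}.
∂π/∂q_{Nadir} = 172 − 2q_{Nadir} − q_{Largo} = 0, so q_{Nadir} = 86 − 0.5q_{Largo}.
The reaction-function slope is −0.5, so a 12-unit rise in q_{Largo} moves q_{Nadir} by −0.5 × 12 = −6. Nadir's best response falls — the actions are strategic substitutes.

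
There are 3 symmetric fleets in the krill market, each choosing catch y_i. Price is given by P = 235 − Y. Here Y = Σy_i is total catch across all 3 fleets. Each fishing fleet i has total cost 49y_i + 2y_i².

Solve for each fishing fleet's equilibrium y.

23.25

A representative fishing fleet's profit is π_i = y_i(235 − Y) − 49y_i − 2y_i², with Y = y_i + Σ_{j≠i} y_j.
First-order condition: 186 − 6y_i − Σ_{j≠i} y_j = 0.
With identical fishing fleets, set every y_j = y: then 186 − 6y − 2y = 0, i.e. y = 186/8 = 23.25.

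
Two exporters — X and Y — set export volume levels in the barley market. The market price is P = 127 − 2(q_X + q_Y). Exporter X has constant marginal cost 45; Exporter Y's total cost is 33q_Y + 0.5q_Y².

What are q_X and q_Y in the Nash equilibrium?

Exporter X's profit: π = q_X(127 − 2(q_X + q_Y)) − 45q_X.
∂π/∂q_X = 82 − 4q_X − 2q_Y = 0, so q_X = 20.5 − 0.5q_Y.
For Y: ∂π/∂q_Y = 94 − 5q_Y − 2q_X = 0 ⇒ q_Y = 18.8 − 0.4q_X.
Solving the two reaction functions simultaneously: (1 − (−0.5)(−0.4))q_X = 20.5 − 0.5·18.8, so 0.8q_X = 11.1 and q_X = 13.875.
Then q_Y = 18.8 − 0.4·13.875 = 13.25.

13.875, 13.25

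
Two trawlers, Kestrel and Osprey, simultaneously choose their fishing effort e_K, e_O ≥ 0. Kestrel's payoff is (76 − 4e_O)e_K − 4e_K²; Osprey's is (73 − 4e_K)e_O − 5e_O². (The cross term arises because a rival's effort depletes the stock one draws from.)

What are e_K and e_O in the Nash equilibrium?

7.3125, 4.375

Expanding Kestrel's payoff: 76e_K − 4e_Oe_K − 4e_K².
∂π/∂e_K = 76 − 4e_O − 8e_K = 0, so e_K = 9.5 − 0.5e_O.
Likewise for Osprey: e_O = 7.3 − 0.4e_K.
Substituting the second reaction function into the first: e_K = 9.5 − 0.5(7.3 − 0.4e_K), which gives 0.8e_K = 5.85 ⇒ e_K = 7.3125.
Then e_O = 7.3 − 0.4·7.3125 = 4.375.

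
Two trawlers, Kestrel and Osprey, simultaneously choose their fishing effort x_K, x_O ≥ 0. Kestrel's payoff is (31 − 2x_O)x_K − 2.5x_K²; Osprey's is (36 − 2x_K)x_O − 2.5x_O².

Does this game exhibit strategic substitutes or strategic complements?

strategic substitutes

Expanding Kestrel's payoff: 31x_K − 2x_Ox_K − 2.5x_K².
∂π/∂x_K = 31 − 2x_O − 5x_K = 0, so x_K = 6.2 − 0.4x_O.
The best-response slope dx_K/dx_O = −0.4 < 0: the reaction function is downward-sloping, so the choices are strategic substitutes.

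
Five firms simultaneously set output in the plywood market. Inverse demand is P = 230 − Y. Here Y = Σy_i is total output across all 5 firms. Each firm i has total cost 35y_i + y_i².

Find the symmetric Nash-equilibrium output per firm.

A representative firm's profit is π_i = y_i(230 − Y) − 35y_i − y_i², with Y = y_i + Σ_{j≠i} y_j.
First-order condition: 195 − 4y_i − Σ_{j≠i} y_j = 0.
In a symmetric equilibrium every firm chooses the same y, so Σ_{j≠i} y_j = 4y. The condition becomes 195 − 8y = 0, giving y = 195/8 = 24.375.

24.375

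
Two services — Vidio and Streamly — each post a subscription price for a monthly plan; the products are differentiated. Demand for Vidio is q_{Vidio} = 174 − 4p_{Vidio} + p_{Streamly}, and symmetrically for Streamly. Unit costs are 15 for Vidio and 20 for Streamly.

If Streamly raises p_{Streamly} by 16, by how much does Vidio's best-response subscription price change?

2

Vidio's profit: π = (p_{Vidio} − 15)(174 − 4p_{Vidio} + p_{Streamly}).
∂π/∂p_{Vidio} = 234 − 8p_{Vidio} + p_{Streamly} = 0 ⇒ p_{Vidio} = 29.25 + 0.125p_{Streamly}.
The reaction-function slope is 0.125, so a 16-unit rise in p_{Streamly} moves p_{Vidio} by 0.125 × 16 = 2. Vidio's best response rises — the actions are strategic complements.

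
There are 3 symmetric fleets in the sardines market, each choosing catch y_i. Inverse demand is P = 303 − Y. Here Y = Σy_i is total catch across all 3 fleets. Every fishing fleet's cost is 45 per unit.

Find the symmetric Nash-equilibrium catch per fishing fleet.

64.5

A representative fishing fleet's profit is π_i = y_i(303 − Y) − 45y_i, with Y = y_i + Σ_{j≠i} y_j.
First-order condition: 258 − 2y_i − Σ_{j≠i} y_j = 0.
With identical fishing fleets, set every y_j = y: then 258 − 2y − 2y = 0, i.e. y = 258/4 = 64.5.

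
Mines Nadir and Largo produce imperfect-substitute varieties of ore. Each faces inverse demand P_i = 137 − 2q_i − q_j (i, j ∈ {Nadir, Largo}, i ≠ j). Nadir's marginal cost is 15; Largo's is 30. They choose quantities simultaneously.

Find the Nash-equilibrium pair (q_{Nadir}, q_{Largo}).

25.4, 20.4

Mine Nadir's profit: π = q_{Nadir}(137 − 2q_{Nadir} − q_{Largo}) − 15q_{Nadir}.
∂π/∂q_{Nadir} = 122 − 4q_{Nadir} − q_{Largo} = 0 ⇒ q_{Nadir} = 30.5 − 0.25q_{Largo}.
Similarly q_{Largo} = 26.75 − 0.25q_{Nadir}.
Solving the two reaction functions simultaneously: (1 − (−0.25)(−0.25))q_{Nadir} = 30.5 − 0.25·26.75, so 0.9375q_{Nadir} = 23.8125 and q_{Nadir} = 25.4.
Then q_{Largo} = 26.75 − 0.25·25.4 = 20.4.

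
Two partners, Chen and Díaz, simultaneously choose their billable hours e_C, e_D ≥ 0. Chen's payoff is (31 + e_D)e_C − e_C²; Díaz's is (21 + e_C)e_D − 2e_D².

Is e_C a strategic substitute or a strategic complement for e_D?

Expanding Chen's payoff: 31e_C + e_De_C − e_C².
∂π/∂e_C = 31 + e_D − 2e_C = 0, so e_C = 15.5 + 0.5e_D.
The best-response slope de_C/de_D = 0.5 > 0: the reaction function is upward-sloping, so the choices are strategic complements.

strategic complements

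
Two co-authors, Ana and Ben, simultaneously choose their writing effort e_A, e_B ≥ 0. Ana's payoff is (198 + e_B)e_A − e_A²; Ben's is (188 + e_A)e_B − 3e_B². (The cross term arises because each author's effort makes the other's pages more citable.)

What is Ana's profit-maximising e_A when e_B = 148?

173

Expanding Ana's payoff: 198e_A + e_Be_A − e_A².
∂π/∂e_A = 198 + e_B − 2e_A = 0, so e_A = 99 + 0.5e_B.
At e_B = 148: e_A = 99 + 0.5·148 = 173.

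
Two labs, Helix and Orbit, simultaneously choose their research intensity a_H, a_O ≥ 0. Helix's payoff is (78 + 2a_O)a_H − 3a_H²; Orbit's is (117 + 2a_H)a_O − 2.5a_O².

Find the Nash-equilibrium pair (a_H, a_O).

Expanding Helix's payoff: 78a_H + 2a_Oa_H − 3a_H².
∂π/∂a_H = 78 + 2a_O − 6a_H = 0, so a_H = 13 + (1/3)a_O.
Likewise for Orbit: a_O = 23.4 + 0.4a_H.
Solving the two reaction functions simultaneously: (1 − (1/3)(0.4))a_H = 13 + (1/3)·23.4, so (13/15)a_H = 20.8 and a_H = 24.
Then a_O = 23.4 + 0.4·24 = 33.

24, 33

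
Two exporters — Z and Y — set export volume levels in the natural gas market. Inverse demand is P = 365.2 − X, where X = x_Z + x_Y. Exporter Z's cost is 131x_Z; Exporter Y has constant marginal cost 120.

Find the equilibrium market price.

205.4

Exporter Z's profit: π = x_Z(365.2 − (x_Z + x_Y)) − 131x_Z.
∂π/∂x_Z = 234.2 − 2x_Z − x_Y = 0, so x_Z = 117.1 − 0.5x_Y.
By the same steps for Y: x_Y = 122.6 − 0.5x_Z.
Solving the two reaction functions simultaneously: (1 − (−0.5)(−0.5))x_Z = 117.1 − 0.5·122.6, so 0.75x_Z = 55.8 and x_Z = 74.4.
Then x_Y = 122.6 − 0.5·74.4 = 85.4.
Equilibrium price: P = 365.2 − 159.8 = 205.4.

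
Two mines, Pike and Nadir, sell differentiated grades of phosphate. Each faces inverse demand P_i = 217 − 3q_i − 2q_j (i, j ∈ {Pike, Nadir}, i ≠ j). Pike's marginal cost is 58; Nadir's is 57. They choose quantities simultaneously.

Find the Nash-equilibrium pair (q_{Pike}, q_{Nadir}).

Mine Pike's profit: π = q_{Pike}(217 − 3q_{Pike} − 2q_{Nadir}) − 58q_{Pike}.
∂π/∂q_{Pike} = 159 − 6q_{Pike} − 2q_{Nadir} = 0 ⇒ q_{Pike} = 26.5 − (1/3)q_{Nadir}.
Similarly q_{Nadir} = 80/3 − (1/3)q_{Pike}.
Solving the two reaction functions simultaneously: (1 − (−1/3)(−1/3))q_{Pike} = 26.5 − (1/3)·(80/3), so (8/9)q_{Pike} = 317/18 and q_{Pike} = 19.8125.
Then q_{Nadir} = 80/3 − (1/3)·19.8125 = 20.0625.

19.8125, 20.0625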